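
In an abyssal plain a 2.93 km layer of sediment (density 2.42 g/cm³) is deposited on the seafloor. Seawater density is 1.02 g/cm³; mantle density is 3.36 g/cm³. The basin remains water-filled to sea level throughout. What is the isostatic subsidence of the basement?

Submarine loading: the sediment displaces seawater, and the subsidence is in turn flooded, so s (ρ_m − ρ_w) = t (ρ_sed − ρ_w).
s = 2.93 km × (2.42 − 1.02) / (3.36 − 1.02) = 1.75 km.

1.75 km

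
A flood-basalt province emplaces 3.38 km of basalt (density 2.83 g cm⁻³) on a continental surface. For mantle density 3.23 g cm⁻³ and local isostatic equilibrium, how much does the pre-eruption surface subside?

Subaerial loading: s = t ρ_load / ρ_m.
s = 3.38 km × 2.83/3.23 = 2.96 km.

2.96 km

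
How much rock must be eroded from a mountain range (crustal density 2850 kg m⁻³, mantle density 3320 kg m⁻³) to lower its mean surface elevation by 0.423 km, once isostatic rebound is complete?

2.99 km

Net drop Δ = e − u = e − e ρ_c/ρ_m = e (ρ_m − ρ_c)/ρ_m.
e = Δ ρ_m/(ρ_m − ρ_c) = 0.423 km × 3320/470 = 2.99 km.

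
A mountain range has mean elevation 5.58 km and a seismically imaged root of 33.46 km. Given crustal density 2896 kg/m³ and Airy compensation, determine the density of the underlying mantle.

Airy balance: ρ_c h = (ρ_m − ρ_c) r → ρ_m = ρ_c (1 + h/r).
ρ_m = 2896 × (1 + 5.58 km/33.46 km) = 3380 kg/m³.

3380 kg/m³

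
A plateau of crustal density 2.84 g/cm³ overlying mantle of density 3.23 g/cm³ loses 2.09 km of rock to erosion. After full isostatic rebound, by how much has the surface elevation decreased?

0.252 km

Rebound u = e ρ_c/ρ_m = 2.09 km × 2.84/3.23 = 1.838 km.
Net surface drop = e − u = 2.09 km − 1.838 km = e (ρ_m − ρ_c)/ρ_m = 0.252 km.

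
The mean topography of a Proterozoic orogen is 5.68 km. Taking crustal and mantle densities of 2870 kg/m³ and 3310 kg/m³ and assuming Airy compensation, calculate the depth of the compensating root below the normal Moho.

Balancing pressure at the compensation depth: the weight of the topography is balanced by the buoyancy of the root, ρ_c h = (ρ_m − ρ_c) r.
r = h · ρ_c / (ρ_m − ρ_c) = 5.68 km × 2870 / (3310 − 2870) = 37 km.

37 km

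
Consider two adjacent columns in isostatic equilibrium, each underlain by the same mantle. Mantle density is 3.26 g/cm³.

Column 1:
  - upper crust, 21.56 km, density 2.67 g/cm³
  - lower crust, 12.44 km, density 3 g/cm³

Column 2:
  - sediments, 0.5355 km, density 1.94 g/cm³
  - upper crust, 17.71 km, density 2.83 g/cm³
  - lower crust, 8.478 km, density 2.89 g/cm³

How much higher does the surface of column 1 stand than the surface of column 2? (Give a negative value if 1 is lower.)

For any compensation level in the mantle, the mantle terms cancel and isostasy reduces to e = (Σt_1 − Σt_2) − (Σ(ρt)_1 − Σ(ρt)_2) / ρ_m.
Σt_1 = 34 km; Σt_2 = 26.7235 km; Σ(ρt)_1 = 94.8852; Σ(ρt)_2 = 75.65959 (in km·g/cm³).
e = (34 − 26.7235) − (94.8852 − 75.65959) / 3.26 = 1.38 km.

1.38 km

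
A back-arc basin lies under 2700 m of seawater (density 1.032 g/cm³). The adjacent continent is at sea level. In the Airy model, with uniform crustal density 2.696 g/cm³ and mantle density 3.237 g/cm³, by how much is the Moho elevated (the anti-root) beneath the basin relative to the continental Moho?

By Archimedes' principle applied to the lithosphere: replacing crust with seawater at the top is compensated by replacing crust with mantle at the base: d (ρ_c − ρ_w) = a (ρ_m − ρ_c).
a = d (ρ_c − ρ_w)/(ρ_m − ρ_c) = 2700 m × 1.664/0.541 = 8300 m.

8300 m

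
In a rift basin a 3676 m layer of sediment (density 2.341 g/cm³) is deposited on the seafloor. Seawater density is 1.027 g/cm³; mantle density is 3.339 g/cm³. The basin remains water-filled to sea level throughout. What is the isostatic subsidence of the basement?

2090 m

Submarine loading: the sediment displaces seawater, and the subsidence is in turn flooded, so s (ρ_m − ρ_w) = t (ρ_sed − ρ_w).
s = 3676 m × (2.341 − 1.027) / (3.339 − 1.027) = 2090 m.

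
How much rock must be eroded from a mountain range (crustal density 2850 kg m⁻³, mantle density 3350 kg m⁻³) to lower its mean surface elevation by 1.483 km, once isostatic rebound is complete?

Net drop Δ = e − u = e − e ρ_c/ρ_m = e (ρ_m − ρ_c)/ρ_m.
e = Δ ρ_m/(ρ_m − ρ_c) = 1.483 km × 3350/500 = 9.94 km.

9.94 km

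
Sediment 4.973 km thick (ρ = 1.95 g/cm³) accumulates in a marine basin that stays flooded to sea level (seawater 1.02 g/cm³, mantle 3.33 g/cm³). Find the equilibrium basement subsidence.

Submarine loading: the sediment displaces seawater, and the subsidence is in turn flooded, so s (ρ_m − ρ_w) = t (ρ_sed − ρ_w).
s = 4.973 km × (1.95 − 1.02) / (3.33 − 1.02) = 2 km.

2 km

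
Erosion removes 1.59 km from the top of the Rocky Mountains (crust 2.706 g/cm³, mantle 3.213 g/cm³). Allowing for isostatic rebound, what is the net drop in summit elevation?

0.251 km

Rebound u = e ρ_c/ρ_m = 1.59 km × 2.706/3.213 = 1.339 km.
Net surface drop = e − u = 1.59 km − 1.339 km = e (ρ_m − ρ_c)/ρ_m = 0.251 km.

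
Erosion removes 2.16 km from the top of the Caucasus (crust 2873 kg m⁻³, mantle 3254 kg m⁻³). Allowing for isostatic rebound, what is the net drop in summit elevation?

Rebound u = e ρ_c/ρ_m = 2.16 km × 2873/3254 = 1.907 km.
Net surface drop = e − u = 2.16 km − 1.907 km = e (ρ_m − ρ_c)/ρ_m = 0.253 km.

0.253 km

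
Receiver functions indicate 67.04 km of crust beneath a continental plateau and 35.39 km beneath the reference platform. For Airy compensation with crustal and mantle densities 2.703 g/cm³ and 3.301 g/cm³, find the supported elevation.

Excess crust Δ = 67.04 km − 35.39 km = 31.65 km, split between elevation h and root r with h + r = Δ.
Airy balance ρ_c h = (ρ_m − ρ_c) r gives r = h ρ_c/(ρ_m − ρ_c), so h (1 + ρ_c/(ρ_m − ρ_c)) = Δ, i.e. h = Δ (ρ_m − ρ_c)/ρ_m.
h = 31.65 km × 0.598/3.301 = 5.73 km.

5.73 km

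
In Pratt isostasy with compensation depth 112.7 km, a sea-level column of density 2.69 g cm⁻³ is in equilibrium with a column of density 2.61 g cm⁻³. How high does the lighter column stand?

ρ_ref D = ρ (D + h) → h = D (ρ_ref − ρ)/ρ.
h = 112.7 km × (2.69 − 2.61)/2.61 = 3.45 km.

3.45 km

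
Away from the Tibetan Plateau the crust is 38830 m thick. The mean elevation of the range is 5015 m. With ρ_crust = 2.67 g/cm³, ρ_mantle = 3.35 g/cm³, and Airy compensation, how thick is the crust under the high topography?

63500 m

Root depth r = h ρ_c / (ρ_m − ρ_c) = 5015 m × 2.67 / 0.68 = 19690 m.
Total thickness = T + h + r = 38830 m + 5015 m + 19690 m = 63500 m.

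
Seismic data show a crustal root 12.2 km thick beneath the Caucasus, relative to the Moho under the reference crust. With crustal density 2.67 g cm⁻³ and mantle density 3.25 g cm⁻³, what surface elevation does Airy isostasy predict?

In Airy isostatic equilibrium: ρ_c h = (ρ_m − ρ_c) r.
h = r (ρ_m − ρ_c) / ρ_c = 12.2 km × (3.25 − 2.67) / 2.67 = 2.65 km.

2.65 km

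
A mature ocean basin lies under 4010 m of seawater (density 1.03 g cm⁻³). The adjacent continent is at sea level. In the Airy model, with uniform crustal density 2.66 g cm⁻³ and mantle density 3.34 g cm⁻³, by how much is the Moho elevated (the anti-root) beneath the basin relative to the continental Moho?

In Airy isostatic equilibrium: replacing crust with seawater at the top is compensated by replacing crust with mantle at the base: d (ρ_c − ρ_w) = a (ρ_m − ρ_c).
a = d (ρ_c − ρ_w)/(ρ_m − ρ_c) = 4010 m × 1.63/0.68 = 9610 m.

9610 m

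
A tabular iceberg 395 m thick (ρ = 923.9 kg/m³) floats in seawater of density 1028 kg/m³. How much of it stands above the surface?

Floating equilibrium: submerged depth d = t ρ_obj/ρ_fluid = 395 m × 923.9/1028 = 355 m.
Freeboard = t − d = 395 m − 355 m = 40 m.

40 m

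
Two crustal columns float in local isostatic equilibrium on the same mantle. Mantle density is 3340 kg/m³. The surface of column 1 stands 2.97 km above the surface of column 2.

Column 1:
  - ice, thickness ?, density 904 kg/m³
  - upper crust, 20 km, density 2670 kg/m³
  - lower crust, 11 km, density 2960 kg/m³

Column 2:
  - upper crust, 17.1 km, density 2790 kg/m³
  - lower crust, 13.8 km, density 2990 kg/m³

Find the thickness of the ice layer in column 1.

2.7 km

Take the compensation level at the base of the deeper column (depth z_c below the surface of column 1) and equate Σ ρ_i t_i down to z_c; mantle fills any gap and the z_c terms cancel.
Column 1: x×904 + 20×2670 + 11×2960 + (z_c − 31 − x)×3340
Column 2: 2.97×0 + 17.1×2790 + 13.8×2990 + (z_c − 2.97 − 30.9)×3340
The z_c×3340 term appears on both sides and cancels. Collect the known terms of each column as K = Σ(ρt)_known − 3340 × (depth of known layers): K_1 = 85960 − 3340×31 = −17580; K_2 = 88971 − 3340×(2.97 + 30.9) = −24154.8.
Balance: K_1 − x×(3340 − 904) = K_2, so x = (K_1 − K_2)/(3340 − 904) = 6574.8/2436 = 2.7 km.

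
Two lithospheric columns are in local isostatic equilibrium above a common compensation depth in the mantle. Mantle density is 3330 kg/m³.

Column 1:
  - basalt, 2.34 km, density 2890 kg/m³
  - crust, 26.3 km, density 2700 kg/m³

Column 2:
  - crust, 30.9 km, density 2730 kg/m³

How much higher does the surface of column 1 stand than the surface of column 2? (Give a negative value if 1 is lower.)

−0.283 km

For any compensation level in the mantle, the mantle terms cancel and isostasy reduces to e = (Σt_1 − Σt_2) − (Σ(ρt)_1 − Σ(ρt)_2) / ρ_m.
Σt_1 = 28.64 km; Σt_2 = 30.9 km; Σ(ρt)_1 = 77772.6; Σ(ρt)_2 = 84357 (in km·kg/m³).
e = (28.64 − 30.9) − (77772.6 − 84357) / 3330 = −0.283 km.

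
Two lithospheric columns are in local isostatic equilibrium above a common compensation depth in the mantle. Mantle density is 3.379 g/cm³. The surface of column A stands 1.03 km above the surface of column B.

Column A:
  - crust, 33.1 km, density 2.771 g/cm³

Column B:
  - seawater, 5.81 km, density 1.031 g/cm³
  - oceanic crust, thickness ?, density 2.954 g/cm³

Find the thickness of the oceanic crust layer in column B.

7.06 km

Take the compensation level at the base of the deeper column (depth z_c below the surface of column A) and equate Σ ρ_i t_i down to z_c; mantle fills any gap and the z_c terms cancel.
Column A: 33.1×2.771 + (z_c − 33.1)×3.379
Column B: 1.03×0 + 5.81×1.031 + x×2.954 + (z_c − 1.03 − 5.81 − x)×3.379
The z_c×3.379 term appears on both sides and cancels. Collect the known terms of each column as K = Σ(ρt)_known − 3.379 × (depth of known layers): K_A = 91.7201 − 3.379×33.1 = −20.1248; K_B = 5.99011 − 3.379×(1.03 + 5.81) = −17.12225.
Balance: K_A = K_B − x×(3.379 − 2.954), so x = (K_B − K_A)/(3.379 − 2.954) = 3.00255/0.425 = 7.06 km.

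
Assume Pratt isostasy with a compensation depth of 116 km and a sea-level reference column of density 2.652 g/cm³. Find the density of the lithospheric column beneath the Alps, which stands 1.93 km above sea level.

Pratt balance: ρ_ref D = ρ (D + h).
ρ = ρ_ref D/(D + h) = 2.652 × 116 km/(116 km + 1.93 km) = 2.61 g/cm³.

2.61 g/cm³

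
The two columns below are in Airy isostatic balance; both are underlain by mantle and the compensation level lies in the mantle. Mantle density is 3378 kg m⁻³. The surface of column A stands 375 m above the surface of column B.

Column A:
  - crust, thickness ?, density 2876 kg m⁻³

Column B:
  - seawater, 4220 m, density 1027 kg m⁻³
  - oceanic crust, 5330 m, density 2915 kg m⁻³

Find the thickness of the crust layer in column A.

27200 m

Take the compensation level at the base of the deeper column (depth z_c below the surface of column A) and equate Σ ρ_i t_i down to z_c; mantle fills any gap and the z_c terms cancel.
Column A: x×2876 + (z_c − 0 − x)×3378
Column B: 375×0 + 4220×1027 + 5330×2915 + (z_c − 375 − 9550)×3378
The z_c×3378 term appears on both sides and cancels. Collect the known terms of each column as K = Σ(ρt)_known − 3378 × (depth of known layers): K_A = 0 − 3378×0 = 0; K_B = 19870890 − 3378×(375 + 9550) = −13655760.
Balance: K_A − x×(3378 − 2876) = K_B, so x = (K_A − K_B)/(3378 − 2876) = 13655800/502 = 27200 m.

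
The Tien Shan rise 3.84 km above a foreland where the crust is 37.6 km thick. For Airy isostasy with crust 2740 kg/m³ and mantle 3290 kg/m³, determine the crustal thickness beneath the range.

Root depth r = h ρ_c / (ρ_m − ρ_c) = 3.84 km × 2740 / 550 = 19.13 km.
Total thickness = T + h + r = 37.6 km + 3.84 km + 19.13 km = 60.6 km.

60.6 km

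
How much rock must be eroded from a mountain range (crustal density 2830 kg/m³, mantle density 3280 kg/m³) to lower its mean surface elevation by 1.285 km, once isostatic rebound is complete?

Net drop Δ = e − u = e − e ρ_c/ρ_m = e (ρ_m − ρ_c)/ρ_m.
e = Δ ρ_m/(ρ_m − ρ_c) = 1.285 km × 3280/450 = 9.37 km.

9.37 km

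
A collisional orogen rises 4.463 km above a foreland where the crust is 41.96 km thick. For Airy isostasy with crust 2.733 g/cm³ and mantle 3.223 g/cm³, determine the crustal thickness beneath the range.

Root depth r = h ρ_c / (ρ_m − ρ_c) = 4.463 km × 2.733 / 0.49 = 24.89 km.
Total thickness = T + h + r = 41.96 km + 4.463 km + 24.89 km = 71.3 km.

71.3 km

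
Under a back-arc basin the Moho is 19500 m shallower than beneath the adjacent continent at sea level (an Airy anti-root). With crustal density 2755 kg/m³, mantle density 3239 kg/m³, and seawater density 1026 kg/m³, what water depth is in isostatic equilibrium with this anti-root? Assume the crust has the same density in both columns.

5460 m

Replacing a thickness d of crust by seawater at the top must be balanced by replacing crust with mantle at the base: d (ρ_c − ρ_w) = a (ρ_m − ρ_c).
d = a (ρ_m − ρ_c)/(ρ_c − ρ_w) = 19500 m × 484/1729 = 5460 m.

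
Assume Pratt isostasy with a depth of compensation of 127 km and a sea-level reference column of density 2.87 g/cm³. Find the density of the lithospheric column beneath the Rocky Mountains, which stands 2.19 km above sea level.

Pratt balance: ρ_ref D = ρ (D + h).
ρ = ρ_ref D/(D + h) = 2.87 × 127 km/(127 km + 2.19 km) = 2.82 g/cm³.

2.82 g/cm³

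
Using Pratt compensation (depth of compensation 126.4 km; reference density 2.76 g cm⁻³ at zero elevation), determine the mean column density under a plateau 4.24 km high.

2.67 g cm⁻³

Pratt balance: ρ_ref D = ρ (D + h).
ρ = ρ_ref D/(D + h) = 2.76 × 126.4 km/(126.4 km + 4.24 km) = 2.67 g cm⁻³.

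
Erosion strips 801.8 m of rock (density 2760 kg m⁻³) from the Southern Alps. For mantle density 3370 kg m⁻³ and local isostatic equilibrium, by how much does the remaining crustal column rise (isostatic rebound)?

Unloading: uplift u = e ρ_c/ρ_m = 801.8 m × 2760/3370 = 657 m.

657 m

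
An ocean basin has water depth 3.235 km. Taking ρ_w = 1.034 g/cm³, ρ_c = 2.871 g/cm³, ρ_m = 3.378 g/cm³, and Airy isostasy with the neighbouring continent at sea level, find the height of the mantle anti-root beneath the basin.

Equating mass per unit area of the two columns: replacing crust with seawater at the top is compensated by replacing crust with mantle at the base: d (ρ_c − ρ_w) = a (ρ_m − ρ_c).
a = d (ρ_c − ρ_w)/(ρ_m − ρ_c) = 3.235 km × 1.837/0.507 = 11.7 km.

11.7 km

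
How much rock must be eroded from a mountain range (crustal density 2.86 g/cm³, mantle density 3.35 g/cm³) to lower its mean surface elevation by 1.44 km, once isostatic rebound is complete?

Net drop Δ = e − u = e − e ρ_c/ρ_m = e (ρ_m − ρ_c)/ρ_m.
e = Δ ρ_m/(ρ_m − ρ_c) = 1.44 km × 3.35/0.49 = 9.84 km.

9.84 km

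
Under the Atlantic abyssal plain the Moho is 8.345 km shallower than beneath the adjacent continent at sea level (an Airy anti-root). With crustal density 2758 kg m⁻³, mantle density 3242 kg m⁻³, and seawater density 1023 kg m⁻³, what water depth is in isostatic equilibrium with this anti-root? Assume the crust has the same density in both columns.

Replacing a thickness d of crust by seawater at the top must be balanced by replacing crust with mantle at the base: d (ρ_c − ρ_w) = a (ρ_m − ρ_c).
d = a (ρ_m − ρ_c)/(ρ_c − ρ_w) = 8.345 km × 484/1735 = 2.33 km.

2.33 km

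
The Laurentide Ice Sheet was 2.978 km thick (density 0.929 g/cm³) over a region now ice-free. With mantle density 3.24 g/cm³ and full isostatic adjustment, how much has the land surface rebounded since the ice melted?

0.854 km

Removing the load lets mantle flow back in; uplift u satisfies ρ_ice t = ρ_m u.
u = t ρ_ice/ρ_m = 2.978 km × 0.929/3.24 = 0.854 km.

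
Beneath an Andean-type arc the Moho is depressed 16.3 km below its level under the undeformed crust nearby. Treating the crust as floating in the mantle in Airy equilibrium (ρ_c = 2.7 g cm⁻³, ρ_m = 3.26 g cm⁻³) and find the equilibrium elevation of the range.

3.38 km

Isostatic balance requires: ρ_c h = (ρ_m − ρ_c) r.
h = r (ρ_m − ρ_c) / ρ_c = 16.3 km × (3.26 − 2.7) / 2.7 = 3.38 km.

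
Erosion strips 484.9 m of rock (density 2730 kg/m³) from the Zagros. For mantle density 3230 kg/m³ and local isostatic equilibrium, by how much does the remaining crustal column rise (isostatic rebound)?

410 m

Unloading: uplift u = e ρ_c/ρ_m = 484.9 m × 2730/3230 = 410 m.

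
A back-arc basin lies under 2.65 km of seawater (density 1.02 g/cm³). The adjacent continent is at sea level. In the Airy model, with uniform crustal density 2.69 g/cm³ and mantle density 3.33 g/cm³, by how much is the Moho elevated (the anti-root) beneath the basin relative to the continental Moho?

For local isostatic compensation: replacing crust with seawater at the top is compensated by replacing crust with mantle at the base: d (ρ_c − ρ_w) = a (ρ_m − ρ_c).
a = d (ρ_c − ρ_w)/(ρ_m − ρ_c) = 2.65 km × 1.67/0.64 = 6.91 km.

6.91 km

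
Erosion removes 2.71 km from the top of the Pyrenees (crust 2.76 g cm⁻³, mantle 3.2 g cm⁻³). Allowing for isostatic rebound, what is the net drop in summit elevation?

Rebound u = e ρ_c/ρ_m = 2.71 km × 2.76/3.2 = 2.337 km.
Net surface drop = e − u = 2.71 km − 2.337 km = e (ρ_m − ρ_c)/ρ_m = 0.373 km.

0.373 km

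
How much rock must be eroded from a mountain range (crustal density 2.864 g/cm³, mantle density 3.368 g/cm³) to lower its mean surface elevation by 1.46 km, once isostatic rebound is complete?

9.76 km

Net drop Δ = e − u = e − e ρ_c/ρ_m = e (ρ_m − ρ_c)/ρ_m.
e = Δ ρ_m/(ρ_m − ρ_c) = 1.46 km × 3.368/0.504 = 9.76 km.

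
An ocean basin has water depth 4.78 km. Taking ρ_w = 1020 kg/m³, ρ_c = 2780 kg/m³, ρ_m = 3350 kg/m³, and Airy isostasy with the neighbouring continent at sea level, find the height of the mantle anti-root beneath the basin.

Isostatic balance requires: replacing crust with seawater at the top is compensated by replacing crust with mantle at the base: d (ρ_c − ρ_w) = a (ρ_m − ρ_c).
a = d (ρ_c − ρ_w)/(ρ_m − ρ_c) = 4.78 km × 1760/570 = 14.8 km.

14.8 km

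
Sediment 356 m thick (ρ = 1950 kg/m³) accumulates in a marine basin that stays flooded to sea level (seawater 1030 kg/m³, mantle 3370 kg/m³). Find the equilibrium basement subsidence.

Submarine loading: the sediment displaces seawater, and the subsidence is in turn flooded, so s (ρ_m − ρ_w) = t (ρ_sed − ρ_w).
s = 356 m × (1950 − 1030) / (3370 − 1030) = 140 m.

140 m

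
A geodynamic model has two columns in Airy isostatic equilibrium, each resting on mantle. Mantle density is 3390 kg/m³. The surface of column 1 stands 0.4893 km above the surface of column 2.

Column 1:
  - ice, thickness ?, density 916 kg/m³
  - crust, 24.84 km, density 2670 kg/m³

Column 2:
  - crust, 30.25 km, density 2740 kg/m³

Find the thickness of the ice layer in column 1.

1.39 km

Take the compensation level at the base of the deeper column (depth z_c below the surface of column 1) and equate Σ ρ_i t_i down to z_c; mantle fills any gap and the z_c terms cancel.
Column 1: x×916 + 24.84×2670 + (z_c − 24.84 − x)×3390
Column 2: 0.4893×0 + 30.25×2740 + (z_c − 0.4893 − 30.25)×3390
The z_c×3390 term appears on both sides and cancels. Collect the known terms of each column as K = Σ(ρt)_known − 3390 × (depth of known layers): K_1 = 66322.8 − 3390×24.84 = −17884.8; K_2 = 82885 − 3390×(0.4893 + 30.25) = −21321.227.
Balance: K_1 − x×(3390 − 916) = K_2, so x = (K_1 − K_2)/(3390 − 916) = 3436.43/2474 = 1.39 km.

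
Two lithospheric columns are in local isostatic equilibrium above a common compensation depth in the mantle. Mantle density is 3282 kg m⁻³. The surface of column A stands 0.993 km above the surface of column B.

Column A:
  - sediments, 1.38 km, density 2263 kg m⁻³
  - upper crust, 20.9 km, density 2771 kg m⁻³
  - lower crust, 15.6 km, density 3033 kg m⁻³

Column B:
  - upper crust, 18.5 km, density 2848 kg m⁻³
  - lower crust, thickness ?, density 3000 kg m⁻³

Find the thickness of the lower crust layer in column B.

Take the compensation level at the base of the deeper column (depth z_c below the surface of column A) and equate Σ ρ_i t_i down to z_c; mantle fills any gap and the z_c terms cancel.
Column A: 1.38×2263 + 20.9×2771 + 15.6×3033 + (z_c − 37.88)×3282
Column B: 0.993×0 + 18.5×2848 + x×3000 + (z_c − 0.993 − 18.5 − x)×3282
The z_c×3282 term appears on both sides and cancels. Collect the known terms of each column as K = Σ(ρt)_known − 3282 × (depth of known layers): K_A = 108351.64 − 3282×37.88 = −15970.52; K_B = 52688 − 3282×(0.993 + 18.5) = −11288.026.
Balance: K_A = K_B − x×(3282 − 3000), so x = (K_B − K_A)/(3282 − 3000) = 4682.49/282 = 16.6 km.

16.6 km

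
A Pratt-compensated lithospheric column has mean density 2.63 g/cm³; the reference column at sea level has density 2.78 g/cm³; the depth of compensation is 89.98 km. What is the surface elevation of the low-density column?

ρ_ref D = ρ (D + h) → h = D (ρ_ref − ρ)/ρ.
h = 89.98 km × (2.78 − 2.63)/2.63 = 5.13 km.

5.13 km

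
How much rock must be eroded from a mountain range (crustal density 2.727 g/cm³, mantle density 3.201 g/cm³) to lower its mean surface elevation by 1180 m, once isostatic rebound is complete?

Net drop Δ = e − u = e − e ρ_c/ρ_m = e (ρ_m − ρ_c)/ρ_m.
e = Δ ρ_m/(ρ_m − ρ_c) = 1180 m × 3.201/0.474 = 7970 m.

7970 m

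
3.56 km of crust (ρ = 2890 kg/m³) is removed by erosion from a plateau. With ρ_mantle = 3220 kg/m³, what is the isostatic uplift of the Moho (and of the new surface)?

Unloading: uplift u = e ρ_c/ρ_m = 3.56 km × 2890/3220 = 3.2 km.

3.2 km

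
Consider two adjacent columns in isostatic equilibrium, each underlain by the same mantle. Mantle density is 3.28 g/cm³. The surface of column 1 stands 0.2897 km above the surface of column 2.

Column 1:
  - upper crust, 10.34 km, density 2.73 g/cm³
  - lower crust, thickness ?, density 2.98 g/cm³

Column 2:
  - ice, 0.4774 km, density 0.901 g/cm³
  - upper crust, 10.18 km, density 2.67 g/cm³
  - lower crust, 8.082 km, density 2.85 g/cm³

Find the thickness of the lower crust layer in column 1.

20.3 km

Take the compensation level at the base of the deeper column (depth z_c below the surface of column 1) and equate Σ ρ_i t_i down to z_c; mantle fills any gap and the z_c terms cancel.
Column 1: 10.34×2.73 + x×2.98 + (z_c − 10.34 − x)×3.28
Column 2: 0.2897×0 + 0.4774×0.901 + 10.18×2.67 + 8.082×2.85 + (z_c − 0.2897 − 18.7394)×3.28
The z_c×3.28 term appears on both sides and cancels. Collect the known terms of each column as K = Σ(ρt)_known − 3.28 × (depth of known layers): K_1 = 28.2282 − 3.28×10.34 = −5.687; K_2 = 50.6444374 − 3.28×(0.2897 + 18.7394) = −11.7710106.
Balance: K_1 − x×(3.28 − 2.98) = K_2, so x = (K_1 − K_2)/(3.28 − 2.98) = 6.08401/0.3 = 20.3 km.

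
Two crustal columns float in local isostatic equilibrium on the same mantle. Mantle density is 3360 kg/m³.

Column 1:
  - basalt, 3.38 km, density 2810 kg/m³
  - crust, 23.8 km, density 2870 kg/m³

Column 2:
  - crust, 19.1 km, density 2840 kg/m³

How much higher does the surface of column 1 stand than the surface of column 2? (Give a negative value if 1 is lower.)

1.07 km

For any compensation level in the mantle, the mantle terms cancel and isostasy reduces to e = (Σt_1 − Σt_2) − (Σ(ρt)_1 − Σ(ρt)_2) / ρ_m.
Σt_1 = 27.18 km; Σt_2 = 19.1 km; Σ(ρt)_1 = 77803.8; Σ(ρt)_2 = 54244 (in km·kg/m³).
e = (27.18 − 19.1) − (77803.8 − 54244) / 3360 = 1.07 km.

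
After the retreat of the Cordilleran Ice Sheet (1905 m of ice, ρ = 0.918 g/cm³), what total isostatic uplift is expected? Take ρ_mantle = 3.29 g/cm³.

532 m

Removing the load lets mantle flow back in; uplift u satisfies ρ_ice t = ρ_m u.
u = t ρ_ice/ρ_m = 1905 m × 0.918/3.29 = 532 m.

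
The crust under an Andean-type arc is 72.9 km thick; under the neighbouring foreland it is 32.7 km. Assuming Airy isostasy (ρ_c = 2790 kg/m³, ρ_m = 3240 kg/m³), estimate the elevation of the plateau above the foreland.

Excess crust Δ = 72.9 km − 32.7 km = 40.2 km, split between elevation h and root r with h + r = Δ.
Airy balance ρ_c h = (ρ_m − ρ_c) r gives r = h ρ_c/(ρ_m − ρ_c), so h (1 + ρ_c/(ρ_m − ρ_c)) = Δ, i.e. h = Δ (ρ_m − ρ_c)/ρ_m.
h = 40.2 km × 450/3240 = 5.58 km.

5.58 km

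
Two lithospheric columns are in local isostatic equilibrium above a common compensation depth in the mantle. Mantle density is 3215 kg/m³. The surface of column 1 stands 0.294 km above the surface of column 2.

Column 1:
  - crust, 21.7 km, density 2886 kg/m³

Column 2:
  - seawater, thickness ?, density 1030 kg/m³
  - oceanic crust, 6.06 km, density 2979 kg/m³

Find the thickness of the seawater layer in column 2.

Take the compensation level at the base of the deeper column (depth z_c below the surface of column 1) and equate Σ ρ_i t_i down to z_c; mantle fills any gap and the z_c terms cancel.
Column 1: 21.7×2886 + (z_c − 21.7)×3215
Column 2: 0.294×0 + x×1030 + 6.06×2979 + (z_c − 0.294 − 6.06 − x)×3215
The z_c×3215 term appears on both sides and cancels. Collect the known terms of each column as K = Σ(ρt)_known − 3215 × (depth of known layers): K_1 = 62626.2 − 3215×21.7 = −7139.3; K_2 = 18052.74 − 3215×(0.294 + 6.06) = −2375.37.
Balance: K_1 = K_2 − x×(3215 − 1030), so x = (K_2 − K_1)/(3215 − 1030) = 4763.93/2185 = 2.18 km.

2.18 km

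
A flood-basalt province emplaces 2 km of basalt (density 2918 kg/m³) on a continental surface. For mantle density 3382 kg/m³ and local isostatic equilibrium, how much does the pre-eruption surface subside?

1.73 km

Subaerial loading: s = t ρ_load / ρ_m.
s = 2 km × 2918/3382 = 1.73 km.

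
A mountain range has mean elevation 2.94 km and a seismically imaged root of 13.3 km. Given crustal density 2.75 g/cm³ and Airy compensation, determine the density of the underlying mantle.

3.36 g/cm³

Airy balance: ρ_c h = (ρ_m − ρ_c) r → ρ_m = ρ_c (1 + h/r).
ρ_m = 2.75 × (1 + 2.94 km/13.3 km) = 3.36 g/cm³.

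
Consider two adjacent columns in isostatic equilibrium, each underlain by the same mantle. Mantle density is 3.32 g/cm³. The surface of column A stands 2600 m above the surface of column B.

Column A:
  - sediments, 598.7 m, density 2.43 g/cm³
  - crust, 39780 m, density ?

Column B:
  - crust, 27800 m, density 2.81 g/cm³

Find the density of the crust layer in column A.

2.76 g/cm³

Take the compensation level at the base of the deeper column (depth z_c below the surface of column A) and equate Σ ρ_i t_i down to z_c; mantle fills any gap and the z_c terms cancel.
Column A: 598.7×2.43 + 39780×ρ + (z_c − 40378.7)×3.32
Column B: 2600×0 + 27800×2.81 + (z_c − 2600 − 27800)×3.32
The z_c×3.32 term appears on both sides and cancels. Collect the known terms of each column as K = Σ(ρt)_known − 3.32 × (depth of known layers): K_A = 1454.841 − 3.32×40378.7 = −132602.443; K_B = 78118 − 3.32×(2600 + 27800) = −22810.
Balance: K_A + 39780×ρ = K_B, so ρ = (K_B − K_A)/39780 = 109792/39780 = 2.76 g/cm³.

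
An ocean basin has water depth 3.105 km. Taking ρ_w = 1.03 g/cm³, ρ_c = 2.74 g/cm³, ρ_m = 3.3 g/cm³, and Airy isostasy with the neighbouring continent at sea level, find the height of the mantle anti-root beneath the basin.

By Archimedes' principle applied to the lithosphere: replacing crust with seawater at the top is compensated by replacing crust with mantle at the base: d (ρ_c − ρ_w) = a (ρ_m − ρ_c).
a = d (ρ_c − ρ_w)/(ρ_m − ρ_c) = 3.105 km × 1.71/0.56 = 9.48 km.

9.48 km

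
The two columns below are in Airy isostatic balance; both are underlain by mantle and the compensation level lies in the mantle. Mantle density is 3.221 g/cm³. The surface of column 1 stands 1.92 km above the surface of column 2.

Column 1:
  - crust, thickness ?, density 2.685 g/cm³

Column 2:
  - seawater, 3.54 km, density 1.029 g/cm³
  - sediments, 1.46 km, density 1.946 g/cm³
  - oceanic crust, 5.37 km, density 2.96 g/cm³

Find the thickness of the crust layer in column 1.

Take the compensation level at the base of the deeper column (depth z_c below the surface of column 1) and equate Σ ρ_i t_i down to z_c; mantle fills any gap and the z_c terms cancel.
Column 1: x×2.685 + (z_c − 0 − x)×3.221
Column 2: 1.92×0 + 3.54×1.029 + 1.46×1.946 + 5.37×2.96 + (z_c − 1.92 − 10.37)×3.221
The z_c×3.221 term appears on both sides and cancels. Collect the known terms of each column as K = Σ(ρt)_known − 3.221 × (depth of known layers): K_1 = 0 − 3.221×0 = 0; K_2 = 22.37902 − 3.221×(1.92 + 10.37) = −17.20707.
Balance: K_1 − x×(3.221 − 2.685) = K_2, so x = (K_1 − K_2)/(3.221 − 2.685) = 17.2071/0.536 = 32.1 km.

32.1 km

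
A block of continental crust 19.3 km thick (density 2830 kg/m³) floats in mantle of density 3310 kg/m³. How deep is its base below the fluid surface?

Draft d = t ρ_obj/ρ_fluid = 19.3 km × 2830/3310 = 16.5 km.

16.5 km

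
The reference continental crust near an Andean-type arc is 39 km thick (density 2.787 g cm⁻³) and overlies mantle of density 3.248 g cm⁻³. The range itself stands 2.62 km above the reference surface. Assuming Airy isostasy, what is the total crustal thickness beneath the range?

57.5 km

Root depth r = h ρ_c / (ρ_m − ρ_c) = 2.62 km × 2.787 / 0.461 = 15.84 km.
Total thickness = T + h + r = 39 km + 2.62 km + 15.84 km = 57.5 km.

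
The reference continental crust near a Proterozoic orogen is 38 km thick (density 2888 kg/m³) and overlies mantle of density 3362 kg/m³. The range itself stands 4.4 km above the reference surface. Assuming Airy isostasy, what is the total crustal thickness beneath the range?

Root depth r = h ρ_c / (ρ_m − ρ_c) = 4.4 km × 2888 / 474 = 26.81 km.
Total thickness = T + h + r = 38 km + 4.4 km + 26.81 km = 69.2 km.

69.2 km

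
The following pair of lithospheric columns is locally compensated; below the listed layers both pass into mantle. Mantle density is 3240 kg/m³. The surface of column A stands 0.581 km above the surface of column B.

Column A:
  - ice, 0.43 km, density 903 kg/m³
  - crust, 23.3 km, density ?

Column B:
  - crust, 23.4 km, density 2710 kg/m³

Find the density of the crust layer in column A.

2670 kg/m³

Take the compensation level at the base of the deeper column (depth z_c below the surface of column A) and equate Σ ρ_i t_i down to z_c; mantle fills any gap and the z_c terms cancel.
Column A: 0.43×903 + 23.3×ρ + (z_c − 23.73)×3240
Column B: 0.581×0 + 23.4×2710 + (z_c − 0.581 − 23.4)×3240
The z_c×3240 term appears on both sides and cancels. Collect the known terms of each column as K = Σ(ρt)_known − 3240 × (depth of known layers): K_A = 388.29 − 3240×23.73 = −76496.91; K_B = 63414 − 3240×(0.581 + 23.4) = −14284.44.
Balance: K_A + 23.3×ρ = K_B, so ρ = (K_B − K_A)/23.3 = 62212.5/23.3 = 2670 kg/m³.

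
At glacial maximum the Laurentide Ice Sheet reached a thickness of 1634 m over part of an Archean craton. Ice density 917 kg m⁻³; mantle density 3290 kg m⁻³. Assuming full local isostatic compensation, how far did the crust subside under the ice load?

455 m

For local isostatic compensation: the ice load ρ_ice t is balanced by mantle displaced below, ρ_m s.
s = t ρ_ice / ρ_m = 1634 m × 917/3290 = 455 m.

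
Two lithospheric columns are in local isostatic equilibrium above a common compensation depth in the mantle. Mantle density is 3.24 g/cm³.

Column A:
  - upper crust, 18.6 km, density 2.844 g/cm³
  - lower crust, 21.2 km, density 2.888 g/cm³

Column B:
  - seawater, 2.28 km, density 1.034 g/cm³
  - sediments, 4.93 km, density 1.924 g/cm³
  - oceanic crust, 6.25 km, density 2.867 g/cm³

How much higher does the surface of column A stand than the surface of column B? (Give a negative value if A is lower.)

For any compensation level in the mantle, the mantle terms cancel and isostasy reduces to e = (Σt_A − Σt_B) − (Σ(ρt)_A − Σ(ρt)_B) / ρ_m.
Σt_A = 39.8 km; Σt_B = 13.46 km; Σ(ρt)_A = 114.124; Σ(ρt)_B = 29.76159 (in km·g/cm³).
e = (39.8 − 13.46) − (114.124 − 29.76159) / 3.24 = 0.302 km.

0.302 km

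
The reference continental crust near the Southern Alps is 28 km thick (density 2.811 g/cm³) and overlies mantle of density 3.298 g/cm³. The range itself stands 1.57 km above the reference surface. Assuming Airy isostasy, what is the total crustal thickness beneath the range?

38.6 km

Root depth r = h ρ_c / (ρ_m − ρ_c) = 1.57 km × 2.811 / 0.487 = 9.062 km.
Total thickness = T + h + r = 28 km + 1.57 km + 9.062 km = 38.6 km.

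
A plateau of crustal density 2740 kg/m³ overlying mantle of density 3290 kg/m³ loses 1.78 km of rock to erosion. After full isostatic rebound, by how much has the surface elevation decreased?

Rebound u = e ρ_c/ρ_m = 1.78 km × 2740/3290 = 1.482 km.
Net surface drop = e − u = 1.78 km − 1.482 km = e (ρ_m − ρ_c)/ρ_m = 0.298 km.

0.298 km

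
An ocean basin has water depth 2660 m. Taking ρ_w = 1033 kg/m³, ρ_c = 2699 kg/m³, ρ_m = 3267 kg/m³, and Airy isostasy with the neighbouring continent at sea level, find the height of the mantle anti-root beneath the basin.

7800 m

Isostatic balance requires: replacing crust with seawater at the top is compensated by replacing crust with mantle at the base: d (ρ_c − ρ_w) = a (ρ_m − ρ_c).
a = d (ρ_c − ρ_w)/(ρ_m − ρ_c) = 2660 m × 1666/568 = 7800 m.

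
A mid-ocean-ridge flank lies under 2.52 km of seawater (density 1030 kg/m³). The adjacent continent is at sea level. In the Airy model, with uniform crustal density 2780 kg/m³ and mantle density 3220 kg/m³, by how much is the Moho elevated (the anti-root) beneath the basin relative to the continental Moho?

10 km

For local isostatic compensation: replacing crust with seawater at the top is compensated by replacing crust with mantle at the base: d (ρ_c − ρ_w) = a (ρ_m − ρ_c).
a = d (ρ_c − ρ_w)/(ρ_m − ρ_c) = 2.52 km × 1750/440 = 10 km.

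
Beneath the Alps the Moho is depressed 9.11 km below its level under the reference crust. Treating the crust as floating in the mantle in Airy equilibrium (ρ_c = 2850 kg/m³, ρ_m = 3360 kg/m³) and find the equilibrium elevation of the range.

1.63 km

Balancing pressure at the compensation depth: ρ_c h = (ρ_m − ρ_c) r.
h = r (ρ_m − ρ_c) / ρ_c = 9.11 km × (3360 − 2850) / 2850 = 1.63 km.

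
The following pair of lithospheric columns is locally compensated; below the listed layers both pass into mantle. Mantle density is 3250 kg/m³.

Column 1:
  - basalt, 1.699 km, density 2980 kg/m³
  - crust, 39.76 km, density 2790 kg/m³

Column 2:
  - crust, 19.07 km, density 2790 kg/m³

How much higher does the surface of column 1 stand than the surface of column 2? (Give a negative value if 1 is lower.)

For any compensation level in the mantle, the mantle terms cancel and isostasy reduces to e = (Σt_1 − Σt_2) − (Σ(ρt)_1 − Σ(ρt)_2) / ρ_m.
Σt_1 = 41.459 km; Σt_2 = 19.07 km; Σ(ρt)_1 = 115993.42; Σ(ρt)_2 = 53205.3 (in km·kg/m³).
e = (41.459 − 19.07) − (115993.42 − 53205.3) / 3250 = 3.07 km.

3.07 km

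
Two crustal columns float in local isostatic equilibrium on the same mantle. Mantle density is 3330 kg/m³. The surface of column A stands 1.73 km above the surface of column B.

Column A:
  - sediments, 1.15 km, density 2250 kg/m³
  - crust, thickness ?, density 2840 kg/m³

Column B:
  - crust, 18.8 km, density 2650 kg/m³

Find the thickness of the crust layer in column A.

Take the compensation level at the base of the deeper column (depth z_c below the surface of column A) and equate Σ ρ_i t_i down to z_c; mantle fills any gap and the z_c terms cancel.
Column A: 1.15×2250 + x×2840 + (z_c − 1.15 − x)×3330
Column B: 1.73×0 + 18.8×2650 + (z_c − 1.73 − 18.8)×3330
The z_c×3330 term appears on both sides and cancels. Collect the known terms of each column as K = Σ(ρt)_known − 3330 × (depth of known layers): K_A = 2587.5 − 3330×1.15 = −1242; K_B = 49820 − 3330×(1.73 + 18.8) = −18544.9.
Balance: K_A − x×(3330 − 2840) = K_B, so x = (K_A − K_B)/(3330 − 2840) = 17302.9/490 = 35.3 km.

35.3 km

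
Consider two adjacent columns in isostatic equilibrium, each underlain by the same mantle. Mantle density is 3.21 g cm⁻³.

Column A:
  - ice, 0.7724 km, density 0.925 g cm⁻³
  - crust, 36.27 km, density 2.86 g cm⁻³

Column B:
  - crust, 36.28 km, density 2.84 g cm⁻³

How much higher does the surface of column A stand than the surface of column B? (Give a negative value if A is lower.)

For any compensation level in the mantle, the mantle terms cancel and isostasy reduces to e = (Σt_A − Σt_B) − (Σ(ρt)_A − Σ(ρt)_B) / ρ_m.
Σt_A = 37.0424 km; Σt_B = 36.28 km; Σ(ρt)_A = 104.44667; Σ(ρt)_B = 103.0352 (in km·g cm⁻³).
e = (37.0424 − 36.28) − (104.44667 − 103.0352) / 3.21 = 0.323 km.

0.323 km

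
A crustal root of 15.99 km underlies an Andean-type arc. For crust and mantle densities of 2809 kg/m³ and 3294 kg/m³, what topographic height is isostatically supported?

2.76 km

For local isostatic compensation: ρ_c h = (ρ_m − ρ_c) r.
h = r (ρ_m − ρ_c) / ρ_c = 15.99 km × (3294 − 2809) / 2809 = 2.76 km.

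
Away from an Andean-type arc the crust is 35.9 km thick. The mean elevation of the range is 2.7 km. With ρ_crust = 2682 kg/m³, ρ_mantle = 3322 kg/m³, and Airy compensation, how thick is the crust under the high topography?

Root depth r = h ρ_c / (ρ_m − ρ_c) = 2.7 km × 2682 / 640 = 11.31 km.
Total thickness = T + h + r = 35.9 km + 2.7 km + 11.31 km = 49.9 km.

49.9 km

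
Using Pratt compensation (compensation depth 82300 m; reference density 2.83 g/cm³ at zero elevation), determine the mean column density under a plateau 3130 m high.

2.73 g/cm³

Pratt balance: ρ_ref D = ρ (D + h).
ρ = ρ_ref D/(D + h) = 2.83 × 82300 m/(82300 m + 3130 m) = 2.73 g/cm³.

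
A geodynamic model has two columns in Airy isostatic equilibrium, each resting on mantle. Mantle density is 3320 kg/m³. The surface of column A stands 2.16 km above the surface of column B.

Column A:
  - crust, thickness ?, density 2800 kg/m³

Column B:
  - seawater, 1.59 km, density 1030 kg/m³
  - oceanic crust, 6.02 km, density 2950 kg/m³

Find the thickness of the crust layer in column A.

25.1 km

Take the compensation level at the base of the deeper column (depth z_c below the surface of column A) and equate Σ ρ_i t_i down to z_c; mantle fills any gap and the z_c terms cancel.
Column A: x×2800 + (z_c − 0 − x)×3320
Column B: 2.16×0 + 1.59×1030 + 6.02×2950 + (z_c − 2.16 − 7.61)×3320
The z_c×3320 term appears on both sides and cancels. Collect the known terms of each column as K = Σ(ρt)_known − 3320 × (depth of known layers): K_A = 0 − 3320×0 = 0; K_B = 19396.7 − 3320×(2.16 + 7.61) = −13039.7.
Balance: K_A − x×(3320 − 2800) = K_B, so x = (K_A − K_B)/(3320 − 2800) = 13039.7/520 = 25.1 km.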